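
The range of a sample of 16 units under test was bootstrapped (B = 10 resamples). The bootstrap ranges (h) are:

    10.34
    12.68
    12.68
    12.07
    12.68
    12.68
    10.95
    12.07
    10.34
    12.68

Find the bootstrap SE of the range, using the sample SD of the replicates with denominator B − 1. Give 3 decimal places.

SE* = 0.993

Bootstrap SE is the standard deviation of the 10 replicate ranges.
Mean of replicates: (10.34 + 12.68 + 12.68 + 12.07 + 12.68 + 12.68 + 10.95 + 12.07 + 10.34 + 12.68) / 10 = 119.1700 / 10 = 11.9170
Sum of squared deviations: (−1.5770)² + (+0.7630)² + (+0.7630)² + (+0.1530)² + (+0.7630)² + (+0.7630)² + (−0.9670)² + (+0.1530)² + (−1.5770)² + (+0.7630)² = 8.8666
Variance = 8.8666 / 9 = 0.9852
SE* = √0.9852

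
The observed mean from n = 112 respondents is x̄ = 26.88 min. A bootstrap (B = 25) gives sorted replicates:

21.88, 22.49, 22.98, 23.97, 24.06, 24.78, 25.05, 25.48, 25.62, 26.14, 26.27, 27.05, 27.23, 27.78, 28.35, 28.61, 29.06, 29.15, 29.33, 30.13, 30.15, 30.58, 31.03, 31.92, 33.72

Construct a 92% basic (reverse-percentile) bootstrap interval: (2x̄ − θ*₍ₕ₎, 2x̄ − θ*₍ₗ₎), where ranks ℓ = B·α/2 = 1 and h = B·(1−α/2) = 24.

Percentile endpoints at ranks 1 and 24: θ*₍1₎ = 21.88, θ*₍24₎ = 31.92.
Basic interval reflects these around x̄:
  lower = 2 × 26.88 − 31.92 = 21.84
  upper = 2 × 26.88 − 21.88 = 31.88

(21.84, 31.88)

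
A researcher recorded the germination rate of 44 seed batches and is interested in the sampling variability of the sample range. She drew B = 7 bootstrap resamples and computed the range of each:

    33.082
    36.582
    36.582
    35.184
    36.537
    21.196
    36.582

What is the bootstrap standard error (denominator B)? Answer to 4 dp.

Bootstrap SE is the standard deviation of the 7 replicate ranges.
Mean of replicates: (33.082 + 36.582 + 36.582 + 35.184 + 36.537 + 21.196 + 36.582) / 7 = 235.74500 / 7 = 33.67786
Sum of squared deviations: (−0.59586)² + (+2.90414)² + (+2.90414)² + (+1.50614)² + (+2.85914)² + (−12.48186)² + (+2.90414)² = 191.89710
Variance = 191.89710 / 7 = 27.41387
SE* = √27.41387

SE* = 5.2358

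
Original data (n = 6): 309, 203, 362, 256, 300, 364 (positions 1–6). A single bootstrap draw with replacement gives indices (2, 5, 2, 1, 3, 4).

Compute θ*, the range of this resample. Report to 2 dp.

θ* = 159.00

Resample values: 203, 300, 203, 309, 362, 256.
Range = 362 − 203 = 159.00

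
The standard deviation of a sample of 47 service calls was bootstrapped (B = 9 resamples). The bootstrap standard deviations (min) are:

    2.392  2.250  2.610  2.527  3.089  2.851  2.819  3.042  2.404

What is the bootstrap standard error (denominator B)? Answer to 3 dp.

SE* = 0.282

Bootstrap SE is the standard deviation of the 9 replicate standard deviations.
Mean of replicates: (2.392 + 2.250 + 2.610 + 2.527 + 3.089 + 2.851 + 2.819 + 3.042 + 2.404) / 9 = 23.9840 / 9 = 2.6649
Sum of squared deviations: (−0.2729)² + (−0.4149)² + (−0.0549)² + (−0.1379)² + (+0.4241)² + (+0.1861)² + (+0.1541)² + (+0.3771)² + (−0.2609)² = 0.7172
Variance = 0.7172 / 9 = 0.0797
SE* = √0.0797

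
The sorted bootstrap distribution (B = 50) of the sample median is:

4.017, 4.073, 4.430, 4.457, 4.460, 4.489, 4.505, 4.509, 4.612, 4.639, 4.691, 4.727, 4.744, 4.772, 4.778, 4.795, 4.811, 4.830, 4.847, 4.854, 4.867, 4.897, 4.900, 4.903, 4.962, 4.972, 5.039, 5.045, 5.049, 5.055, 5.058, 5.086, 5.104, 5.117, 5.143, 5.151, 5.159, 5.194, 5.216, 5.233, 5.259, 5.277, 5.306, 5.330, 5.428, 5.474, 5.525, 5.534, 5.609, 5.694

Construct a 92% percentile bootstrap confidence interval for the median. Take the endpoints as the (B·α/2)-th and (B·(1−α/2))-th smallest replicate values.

α = 0.08; lower rank = 50 × 0.040 = 2; upper rank = 50 × 0.960 = 48.
The 2nd smallest replicate is 4.073; the 48th is 5.534.

(4.073, 5.534)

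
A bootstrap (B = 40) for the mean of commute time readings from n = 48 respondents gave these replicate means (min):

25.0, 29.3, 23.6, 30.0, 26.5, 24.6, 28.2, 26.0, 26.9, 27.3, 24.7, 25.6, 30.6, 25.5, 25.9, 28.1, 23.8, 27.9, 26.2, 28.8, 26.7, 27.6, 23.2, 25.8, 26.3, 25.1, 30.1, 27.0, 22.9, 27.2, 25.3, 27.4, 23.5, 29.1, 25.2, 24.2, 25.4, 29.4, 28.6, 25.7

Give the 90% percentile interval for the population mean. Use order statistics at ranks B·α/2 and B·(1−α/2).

Sorted replicates: 22.9, 23.2, 23.5, 23.6, 23.8, 24.2, 24.6, 24.7, 25.0, 25.1, 25.2, 25.3, 25.4, 25.5, 25.6, 25.7, 25.8, 25.9, 26.0, 26.2, 26.3, 26.5, 26.7, 26.9, 27.0, 27.2, 27.3, 27.4, 27.6, 27.9, 28.1, 28.2, 28.6, 28.8, 29.1, 29.3, 29.4, 30.0, 30.1, 30.6
α = 0.10; lower rank = 40 × 0.050 = 2; upper rank = 40 × 0.950 = 38.
The 2nd smallest replicate is 23.2; the 38th is 30.0.

(23.2, 30.0)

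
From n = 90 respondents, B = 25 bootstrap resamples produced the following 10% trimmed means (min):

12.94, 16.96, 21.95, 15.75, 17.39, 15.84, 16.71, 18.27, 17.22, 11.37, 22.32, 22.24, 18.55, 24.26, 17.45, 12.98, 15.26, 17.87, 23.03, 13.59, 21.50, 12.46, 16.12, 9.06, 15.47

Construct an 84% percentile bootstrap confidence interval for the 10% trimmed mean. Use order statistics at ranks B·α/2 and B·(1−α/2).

Sorted replicates: 9.06, 11.37, 12.46, 12.94, 12.98, 13.59, 15.26, 15.47, 15.75, 15.84, 16.12, 16.71, 16.96, 17.22, 17.39, 17.45, 17.87, 18.27, 18.55, 21.50, 21.95, 22.24, 22.32, 23.03, 24.26
α = 0.16; lower rank = 25 × 0.080 = 2; upper rank = 25 × 0.920 = 23.
The 2nd smallest replicate is 11.37; the 23rd is 22.32.

(11.37, 22.32)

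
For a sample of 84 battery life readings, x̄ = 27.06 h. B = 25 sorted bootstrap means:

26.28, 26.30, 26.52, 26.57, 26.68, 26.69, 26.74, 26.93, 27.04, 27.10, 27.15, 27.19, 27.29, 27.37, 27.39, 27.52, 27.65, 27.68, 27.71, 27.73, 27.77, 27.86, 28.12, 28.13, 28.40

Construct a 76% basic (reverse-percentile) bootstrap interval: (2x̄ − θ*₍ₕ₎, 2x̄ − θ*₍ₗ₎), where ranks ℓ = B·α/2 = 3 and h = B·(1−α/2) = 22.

Percentile endpoints at ranks 3 and 22: θ*₍3₎ = 26.52, θ*₍22₎ = 27.86.
Basic interval reflects these around x̄:
  lower = 2 × 27.06 − 27.86 = 26.26
  upper = 2 × 27.06 − 26.52 = 27.60

(26.26, 27.60)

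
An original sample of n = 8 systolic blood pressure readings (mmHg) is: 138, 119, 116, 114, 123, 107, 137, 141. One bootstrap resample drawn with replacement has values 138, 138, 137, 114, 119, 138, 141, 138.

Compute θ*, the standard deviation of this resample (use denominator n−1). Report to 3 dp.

Mean = 132.8750; sum of squared deviations = 736.8750
s² = 736.8750 / 7 = 105.2679
s = √105.2679 = 10.260

θ* = 10.260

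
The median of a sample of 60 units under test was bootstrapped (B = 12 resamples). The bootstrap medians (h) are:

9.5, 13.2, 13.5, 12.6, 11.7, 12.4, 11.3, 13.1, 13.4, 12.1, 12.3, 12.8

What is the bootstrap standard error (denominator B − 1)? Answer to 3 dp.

SE* = 1.115

Bootstrap SE is the standard deviation of the 12 replicate medians.
Mean of replicates: (9.5 + 13.2 + 13.5 + 12.6 + 11.7 + 12.4 + 11.3 + 13.1 + 13.4 + 12.1 + 12.3 + 12.8) / 12 = 147.9000 / 12 = 12.3250
Sum of squared deviations: (−2.8250)² + (+0.8750)² + (+1.1750)² + (+0.2750)² + (−0.6250)² + (+0.0750)² + (−1.0250)² + (+0.7750)² + (+1.0750)² + (−0.2250)² + (−0.0250)² + (+0.4750)² = 13.6825
Variance = 13.6825 / 11 = 1.2439
SE* = √1.2439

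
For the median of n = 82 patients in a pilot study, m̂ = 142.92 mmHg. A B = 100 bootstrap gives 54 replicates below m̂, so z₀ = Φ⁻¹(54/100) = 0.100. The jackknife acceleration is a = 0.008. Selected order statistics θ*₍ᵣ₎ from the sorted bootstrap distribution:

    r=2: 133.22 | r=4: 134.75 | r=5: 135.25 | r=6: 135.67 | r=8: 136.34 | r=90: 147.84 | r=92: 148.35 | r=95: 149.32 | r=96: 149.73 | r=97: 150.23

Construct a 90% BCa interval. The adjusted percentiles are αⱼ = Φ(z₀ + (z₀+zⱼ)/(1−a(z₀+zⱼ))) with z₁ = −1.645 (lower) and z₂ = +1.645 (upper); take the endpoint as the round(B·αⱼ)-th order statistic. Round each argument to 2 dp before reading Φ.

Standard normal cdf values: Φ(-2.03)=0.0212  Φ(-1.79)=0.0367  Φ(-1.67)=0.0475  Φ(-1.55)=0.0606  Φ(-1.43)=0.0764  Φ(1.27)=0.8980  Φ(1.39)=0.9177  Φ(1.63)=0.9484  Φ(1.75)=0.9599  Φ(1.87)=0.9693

Lower: z₀ + z₁ = 0.100 + (-1.645) = -1.545; 1 − a(z₀+z₁) = 1 − (0.008)(-1.545) = 1.0124; argument = 0.100 + (-1.545)/1.0124 = -1.4261 → -1.43.
α₁ = Φ(-1.43) = 0.0764; rank = round(100 × 0.0764) = 8; θ*₍8₎ = 136.34.
Upper: z₀ + z₂ = 1.745; 1 − a(z₀+z₂) = 0.9860; argument = 1.8697 → 1.87; α₂ = 0.9693; rank = 97; θ*₍97₎ = 150.23.

(136.34, 150.23)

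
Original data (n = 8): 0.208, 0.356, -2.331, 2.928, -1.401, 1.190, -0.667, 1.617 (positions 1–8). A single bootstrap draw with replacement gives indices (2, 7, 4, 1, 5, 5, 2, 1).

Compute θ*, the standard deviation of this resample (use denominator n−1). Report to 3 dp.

θ* = 1.375

Resample values: 0.356, -0.667, 2.928, 0.208, -1.401, -1.401, 0.356, 0.208.
Mean = 0.0734; sum of squared deviations = 13.2406
s² = 13.2406 / 7 = 1.8915
s = √1.8915 = 1.375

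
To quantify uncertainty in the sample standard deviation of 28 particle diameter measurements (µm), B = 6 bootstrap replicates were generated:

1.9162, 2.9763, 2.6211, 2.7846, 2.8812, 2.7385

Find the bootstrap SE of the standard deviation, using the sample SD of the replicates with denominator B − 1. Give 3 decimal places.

SE* = 0.381

Bootstrap SE is the standard deviation of the 6 replicate standard deviations.
Mean of replicates: (1.9162 + 2.9763 + 2.6211 + 2.7846 + 2.8812 + 2.7385) / 6 = 15.91790 / 6 = 2.65298
Sum of squared deviations: (−0.73678)² + (+0.32332)² + (−0.03188)² + (+0.13162)² + (+0.22822)² + (+0.08552)² = 0.72512
Variance = 0.72512 / 5 = 0.14502
SE* = √0.14502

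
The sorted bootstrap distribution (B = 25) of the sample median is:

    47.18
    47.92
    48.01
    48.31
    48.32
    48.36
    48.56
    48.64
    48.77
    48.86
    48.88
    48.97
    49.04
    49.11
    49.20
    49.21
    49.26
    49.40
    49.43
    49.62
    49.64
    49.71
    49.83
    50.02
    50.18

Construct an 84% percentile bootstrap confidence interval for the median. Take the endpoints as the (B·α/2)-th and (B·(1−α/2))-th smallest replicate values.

α = 0.16; lower rank = 25 × 0.080 = 2; upper rank = 25 × 0.920 = 23.
The 2nd smallest replicate is 47.92; the 23rd is 49.83.

(47.92, 49.83)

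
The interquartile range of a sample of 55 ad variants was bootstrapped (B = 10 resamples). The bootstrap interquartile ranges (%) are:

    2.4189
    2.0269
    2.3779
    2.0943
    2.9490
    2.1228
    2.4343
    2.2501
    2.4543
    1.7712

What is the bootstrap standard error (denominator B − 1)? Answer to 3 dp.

SE* = 0.318

Bootstrap SE is the standard deviation of the 10 replicate interquartile ranges.
Mean of replicates: (2.4189 + 2.0269 + 2.3779 + 2.0943 + 2.9490 + 2.1228 + 2.4343 + 2.2501 + 2.4543 + 1.7712) / 10 = 22.89970 / 10 = 2.28997
Sum of squared deviations: (+0.12893)² + (−0.26307)² + (+0.08793)² + (−0.19567)² + (+0.65903)² + (−0.16717)² + (+0.14433)² + (−0.03987)² + (+0.16433)² + (−0.51877)² = 0.91266
Variance = 0.91266 / 9 = 0.10141
SE* = √0.10141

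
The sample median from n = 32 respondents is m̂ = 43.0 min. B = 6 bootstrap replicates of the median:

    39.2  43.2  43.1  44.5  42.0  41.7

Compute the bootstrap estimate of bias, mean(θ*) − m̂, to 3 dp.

bias = −0.717

mean(θ*) = (39.2 + 43.2 + 43.1 + 44.5 + 42.0 + 41.7) / 6 = 42.2833
bias = 42.2833 − 43.0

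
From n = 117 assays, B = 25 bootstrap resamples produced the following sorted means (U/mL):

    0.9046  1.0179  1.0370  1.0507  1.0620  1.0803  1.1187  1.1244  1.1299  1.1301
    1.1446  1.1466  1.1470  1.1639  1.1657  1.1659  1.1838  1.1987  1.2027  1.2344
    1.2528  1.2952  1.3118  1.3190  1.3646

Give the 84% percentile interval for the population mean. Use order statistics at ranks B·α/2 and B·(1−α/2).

(1.0179, 1.3118)

α = 0.16; lower rank = 25 × 0.080 = 2; upper rank = 25 × 0.920 = 23.
The 2nd smallest replicate is 1.0179; the 23rd is 1.3118.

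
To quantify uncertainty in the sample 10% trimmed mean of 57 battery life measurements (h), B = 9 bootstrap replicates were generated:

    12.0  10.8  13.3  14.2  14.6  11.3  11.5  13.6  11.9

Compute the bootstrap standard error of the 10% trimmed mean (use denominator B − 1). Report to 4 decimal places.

SE* = 1.3709

Bootstrap SE is the standard deviation of the 9 replicate 10% trimmed means.
Mean of replicates: (12.0 + 10.8 + 13.3 + 14.2 + 14.6 + 11.3 + 11.5 + 13.6 + 11.9) / 9 = 113.20000 / 9 = 12.57778
Sum of squared deviations: (−0.57778)² + (−1.77778)² + (+0.72222)² + (+1.62222)² + (+2.02222)² + (−1.27778)² + (−1.07778)² + (+1.02222)² + (−0.67778)² = 15.03556
Variance = 15.03556 / 8 = 1.87944
SE* = √1.87944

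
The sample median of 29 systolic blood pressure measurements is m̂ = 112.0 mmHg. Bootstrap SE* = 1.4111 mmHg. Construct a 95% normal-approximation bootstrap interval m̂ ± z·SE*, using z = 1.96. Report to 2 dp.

(109.23, 114.77)

Margin = 1.96 × 1.4111 = 2.766
Interval: 112.0 ± 2.766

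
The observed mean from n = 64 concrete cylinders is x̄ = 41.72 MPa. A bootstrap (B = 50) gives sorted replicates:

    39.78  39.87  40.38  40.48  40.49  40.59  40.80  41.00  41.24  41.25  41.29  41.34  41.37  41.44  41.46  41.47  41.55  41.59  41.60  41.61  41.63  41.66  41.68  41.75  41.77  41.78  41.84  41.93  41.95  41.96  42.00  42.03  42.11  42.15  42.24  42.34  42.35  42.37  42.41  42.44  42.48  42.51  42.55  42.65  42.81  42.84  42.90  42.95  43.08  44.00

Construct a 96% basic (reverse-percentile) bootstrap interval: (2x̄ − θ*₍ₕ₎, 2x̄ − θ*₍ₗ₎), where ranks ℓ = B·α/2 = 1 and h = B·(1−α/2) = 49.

Percentile endpoints at ranks 1 and 49: θ*₍1₎ = 39.78, θ*₍49₎ = 43.08.
Basic interval reflects these around x̄:
  lower = 2 × 41.72 − 43.08 = 40.36
  upper = 2 × 41.72 − 39.78 = 43.66

(40.36, 43.66)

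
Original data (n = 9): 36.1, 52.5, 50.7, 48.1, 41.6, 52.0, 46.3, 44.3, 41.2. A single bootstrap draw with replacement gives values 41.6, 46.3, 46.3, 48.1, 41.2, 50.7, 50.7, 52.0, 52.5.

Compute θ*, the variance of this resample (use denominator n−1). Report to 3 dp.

θ* = 17.884

Mean = 47.7111; sum of squared deviations = 143.0689
s² = 143.0689 / 8 = 17.8836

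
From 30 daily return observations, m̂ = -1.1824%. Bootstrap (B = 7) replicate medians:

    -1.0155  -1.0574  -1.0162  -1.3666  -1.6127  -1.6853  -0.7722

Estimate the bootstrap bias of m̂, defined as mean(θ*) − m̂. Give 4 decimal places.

bias = −0.0356

mean(θ*) = ((-1.0155) + (-1.0574) + (-1.0162) + (-1.3666) + (-1.6127) + (-1.6853) + (-0.7722)) / 7 = -1.21799
bias = -1.21799 − -1.1824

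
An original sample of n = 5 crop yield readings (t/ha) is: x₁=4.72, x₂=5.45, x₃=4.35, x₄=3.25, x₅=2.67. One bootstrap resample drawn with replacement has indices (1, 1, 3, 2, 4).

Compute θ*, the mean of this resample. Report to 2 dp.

θ* = 4.50

Resample values: 4.72, 4.72, 4.35, 5.45, 3.25.
Mean = (4.72 + 4.72 + 4.35 + 5.45 + 3.25) / 5 = 22.490 / 5 = 4.50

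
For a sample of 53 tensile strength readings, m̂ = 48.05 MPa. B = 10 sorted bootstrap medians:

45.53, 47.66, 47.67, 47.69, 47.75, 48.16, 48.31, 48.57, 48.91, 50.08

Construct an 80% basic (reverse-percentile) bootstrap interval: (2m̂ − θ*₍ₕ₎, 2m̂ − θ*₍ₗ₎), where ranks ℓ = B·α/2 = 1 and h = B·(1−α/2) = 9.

(47.19, 50.57)

Percentile endpoints at ranks 1 and 9: θ*₍1₎ = 45.53, θ*₍9₎ = 48.91.
Basic interval reflects these around m̂:
  lower = 2 × 48.05 − 48.91 = 47.19
  upper = 2 × 48.05 − 45.53 = 50.57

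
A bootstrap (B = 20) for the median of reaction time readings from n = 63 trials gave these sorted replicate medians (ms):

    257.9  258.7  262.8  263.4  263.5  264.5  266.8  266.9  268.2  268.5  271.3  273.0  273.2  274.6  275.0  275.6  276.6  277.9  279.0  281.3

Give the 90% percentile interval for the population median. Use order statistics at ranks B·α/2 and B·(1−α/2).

α = 0.10; lower rank = 20 × 0.050 = 1; upper rank = 20 × 0.950 = 19.
The 1st smallest replicate is 257.9; the 19th is 279.0.

(257.9, 279.0)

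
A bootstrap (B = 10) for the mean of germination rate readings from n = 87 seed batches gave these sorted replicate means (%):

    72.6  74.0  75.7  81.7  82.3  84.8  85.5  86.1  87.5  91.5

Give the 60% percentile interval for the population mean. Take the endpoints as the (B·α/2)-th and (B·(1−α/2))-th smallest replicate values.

(74.0, 86.1)

α = 0.40; lower rank = 10 × 0.200 = 2; upper rank = 10 × 0.800 = 8.
The 2nd smallest replicate is 74.0; the 8th is 86.1.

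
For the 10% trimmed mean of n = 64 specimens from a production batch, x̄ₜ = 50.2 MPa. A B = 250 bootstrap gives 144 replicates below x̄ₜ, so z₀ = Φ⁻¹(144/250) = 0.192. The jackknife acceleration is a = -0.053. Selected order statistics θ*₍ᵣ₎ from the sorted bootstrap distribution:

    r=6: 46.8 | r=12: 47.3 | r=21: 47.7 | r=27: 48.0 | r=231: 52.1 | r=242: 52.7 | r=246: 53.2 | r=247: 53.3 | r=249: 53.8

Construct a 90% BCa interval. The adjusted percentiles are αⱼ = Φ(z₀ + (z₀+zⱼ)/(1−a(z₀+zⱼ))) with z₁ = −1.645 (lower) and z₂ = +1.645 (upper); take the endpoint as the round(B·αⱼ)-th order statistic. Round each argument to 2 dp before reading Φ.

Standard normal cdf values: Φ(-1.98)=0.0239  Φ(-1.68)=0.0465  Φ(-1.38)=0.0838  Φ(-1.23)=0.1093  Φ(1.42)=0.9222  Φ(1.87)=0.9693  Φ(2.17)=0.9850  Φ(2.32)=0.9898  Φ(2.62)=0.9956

Lower: z₀ + z₁ = 0.192 + (-1.645) = -1.453; 1 − a(z₀+z₁) = 1 − (-0.053)(-1.453) = 0.9230; argument = 0.192 + (-1.453)/0.9230 = -1.3822 → -1.38.
α₁ = Φ(-1.38) = 0.0838; rank = round(250 × 0.0838) = 21; θ*₍21₎ = 47.7.
Upper: z₀ + z₂ = 1.837; 1 − a(z₀+z₂) = 1.0974; argument = 1.8660 → 1.87; α₂ = 0.9693; rank = 242; θ*₍242₎ = 52.7.

(47.7, 52.7)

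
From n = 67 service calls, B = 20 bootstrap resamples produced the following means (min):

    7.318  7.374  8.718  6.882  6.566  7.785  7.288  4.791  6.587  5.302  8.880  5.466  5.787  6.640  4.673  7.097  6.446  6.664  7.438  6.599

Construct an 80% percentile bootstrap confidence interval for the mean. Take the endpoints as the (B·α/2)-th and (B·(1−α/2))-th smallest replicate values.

Sorted replicates: 4.673, 4.791, 5.302, 5.466, 5.787, 6.446, 6.566, 6.587, 6.599, 6.640, 6.664, 6.882, 7.097, 7.288, 7.318, 7.374, 7.438, 7.785, 8.718, 8.880
α = 0.20; lower rank = 20 × 0.100 = 2; upper rank = 20 × 0.900 = 18.
The 2nd smallest replicate is 4.791; the 18th is 7.785.

(4.791, 7.785)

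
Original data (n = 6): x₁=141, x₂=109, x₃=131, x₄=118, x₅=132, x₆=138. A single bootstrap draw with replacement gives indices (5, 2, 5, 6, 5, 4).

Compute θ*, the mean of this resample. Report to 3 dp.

Resample values: 132, 109, 132, 138, 132, 118.
Mean = (132 + 109 + 132 + 138 + 132 + 118) / 6 = 761.0 / 6 = 126.833

θ* = 126.833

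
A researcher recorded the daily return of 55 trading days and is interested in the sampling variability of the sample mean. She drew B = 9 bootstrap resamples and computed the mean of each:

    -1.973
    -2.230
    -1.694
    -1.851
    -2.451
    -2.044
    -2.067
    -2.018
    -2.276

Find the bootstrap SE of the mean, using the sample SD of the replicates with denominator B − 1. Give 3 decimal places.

SE* = 0.228

Bootstrap SE is the standard deviation of the 9 replicate means.
Mean of replicates: ((-1.973) + (-2.230) + (-1.694) + (-1.851) + (-2.451) + (-2.044) + (-2.067) + (-2.018) + (-2.276)) / 9 = -18.6040 / 9 = -2.0671
Sum of squared deviations: (+0.0941)² + (−0.1629)² + (+0.3731)² + (+0.2161)² + (−0.3839)² + (+0.0231)² + (+0.0001)² + (+0.0491)² + (−0.2089)² = 0.4153
Variance = 0.4153 / 8 = 0.0519
SE* = √0.0519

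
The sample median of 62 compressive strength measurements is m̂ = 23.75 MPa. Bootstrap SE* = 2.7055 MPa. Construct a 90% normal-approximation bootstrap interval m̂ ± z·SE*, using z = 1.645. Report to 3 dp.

Margin = 1.645 × 2.7055 = 4.4505
Interval: 23.75 ± 4.4505

(19.299, 28.201)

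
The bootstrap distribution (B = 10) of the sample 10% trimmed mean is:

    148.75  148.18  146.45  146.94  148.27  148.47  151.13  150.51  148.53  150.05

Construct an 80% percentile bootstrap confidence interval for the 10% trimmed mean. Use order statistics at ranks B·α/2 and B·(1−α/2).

(146.45, 150.51)

Sorted replicates: 146.45, 146.94, 148.18, 148.27, 148.47, 148.53, 148.75, 150.05, 150.51, 151.13
α = 0.20; lower rank = 10 × 0.100 = 1; upper rank = 10 × 0.900 = 9.
The 1st smallest replicate is 146.45; the 9th is 150.51.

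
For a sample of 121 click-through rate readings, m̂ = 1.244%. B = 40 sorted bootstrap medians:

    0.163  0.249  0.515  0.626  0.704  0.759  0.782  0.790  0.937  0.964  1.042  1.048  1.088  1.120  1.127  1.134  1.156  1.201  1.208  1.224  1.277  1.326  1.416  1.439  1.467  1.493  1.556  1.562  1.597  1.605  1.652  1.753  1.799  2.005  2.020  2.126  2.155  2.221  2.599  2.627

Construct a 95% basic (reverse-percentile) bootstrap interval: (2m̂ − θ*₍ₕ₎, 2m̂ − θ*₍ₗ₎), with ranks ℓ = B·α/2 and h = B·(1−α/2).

Percentile endpoints at ranks 1 and 39: θ*₍1₎ = 0.163, θ*₍39₎ = 2.599.
Basic interval reflects these around m̂:
  lower = 2 × 1.244 − 2.599 = -0.111
  upper = 2 × 1.244 − 0.163 = 2.325

(-0.111, 2.325)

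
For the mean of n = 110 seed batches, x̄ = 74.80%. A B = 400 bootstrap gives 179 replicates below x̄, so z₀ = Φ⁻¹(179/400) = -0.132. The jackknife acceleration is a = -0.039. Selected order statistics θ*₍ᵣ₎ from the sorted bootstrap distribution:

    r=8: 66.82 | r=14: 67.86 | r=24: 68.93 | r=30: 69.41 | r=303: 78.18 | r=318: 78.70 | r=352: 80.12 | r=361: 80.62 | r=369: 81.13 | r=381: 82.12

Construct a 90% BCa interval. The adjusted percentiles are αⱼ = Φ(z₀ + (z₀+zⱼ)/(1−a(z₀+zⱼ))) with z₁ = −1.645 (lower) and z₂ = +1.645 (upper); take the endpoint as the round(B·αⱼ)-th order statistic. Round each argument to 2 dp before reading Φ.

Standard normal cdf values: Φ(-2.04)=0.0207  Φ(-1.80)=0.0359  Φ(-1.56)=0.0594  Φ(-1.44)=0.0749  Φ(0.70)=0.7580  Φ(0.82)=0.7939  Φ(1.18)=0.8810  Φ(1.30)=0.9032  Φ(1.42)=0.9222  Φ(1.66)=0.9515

(66.82, 80.62)

Lower: z₀ + z₁ = -0.132 + (-1.645) = -1.777; 1 − a(z₀+z₁) = 1 − (-0.039)(-1.777) = 0.9307; argument = -0.132 + (-1.777)/0.9307 = -2.0413 → -2.04.
α₁ = Φ(-2.04) = 0.0207; rank = round(400 × 0.0207) = 8; θ*₍8₎ = 66.82.
Upper: z₀ + z₂ = 1.513; 1 − a(z₀+z₂) = 1.0590; argument = 1.2967 → 1.30; α₂ = 0.9032; rank = 361; θ*₍361₎ = 80.62.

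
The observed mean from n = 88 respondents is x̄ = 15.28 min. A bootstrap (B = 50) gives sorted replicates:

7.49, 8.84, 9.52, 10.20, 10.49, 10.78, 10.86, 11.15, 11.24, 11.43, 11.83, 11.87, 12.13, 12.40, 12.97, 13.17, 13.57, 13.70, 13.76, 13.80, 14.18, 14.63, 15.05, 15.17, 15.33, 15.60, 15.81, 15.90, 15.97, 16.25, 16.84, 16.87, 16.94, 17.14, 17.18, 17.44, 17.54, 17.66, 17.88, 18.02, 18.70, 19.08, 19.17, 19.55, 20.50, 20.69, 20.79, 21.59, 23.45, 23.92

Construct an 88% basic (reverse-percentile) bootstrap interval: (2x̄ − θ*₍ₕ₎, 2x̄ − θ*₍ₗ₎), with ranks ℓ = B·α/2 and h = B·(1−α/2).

Percentile endpoints at ranks 3 and 47: θ*₍3₎ = 9.52, θ*₍47₎ = 20.79.
Basic interval reflects these around x̄:
  lower = 2 × 15.28 − 20.79 = 9.77
  upper = 2 × 15.28 − 9.52 = 21.04

(9.77, 21.04)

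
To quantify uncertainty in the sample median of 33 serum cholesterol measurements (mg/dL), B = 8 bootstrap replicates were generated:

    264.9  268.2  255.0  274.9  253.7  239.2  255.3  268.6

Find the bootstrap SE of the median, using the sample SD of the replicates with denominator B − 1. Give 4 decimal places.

Bootstrap SE is the standard deviation of the 8 replicate medians.
Mean of replicates: (264.9 + 268.2 + 255.0 + 274.9 + 253.7 + 239.2 + 255.3 + 268.6) / 8 = 2079.80000 / 8 = 259.97500
Sum of squared deviations: (+4.92500)² + (+8.22500)² + (−4.97500)² + (+14.92500)² + (−6.27500)² + (−20.77500)² + (−4.67500)² + (+8.62500)² = 906.63500
Variance = 906.63500 / 7 = 129.51929
SE* = √129.51929

SE* = 11.3807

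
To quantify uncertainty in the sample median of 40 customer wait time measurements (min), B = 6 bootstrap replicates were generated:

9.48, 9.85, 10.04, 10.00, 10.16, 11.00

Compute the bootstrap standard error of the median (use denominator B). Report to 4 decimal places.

Bootstrap SE is the standard deviation of the 6 replicate medians.
Mean of replicates: (9.48 + 9.85 + 10.04 + 10.00 + 10.16 + 11.00) / 6 = 60.53000 / 6 = 10.08833
Sum of squared deviations: (−0.60833)² + (−0.23833)² + (−0.04833)² + (−0.08833)² + (+0.07167)² + (+0.91167)² = 1.27328
Variance = 1.27328 / 6 = 0.21221
SE* = √0.21221

SE* = 0.4607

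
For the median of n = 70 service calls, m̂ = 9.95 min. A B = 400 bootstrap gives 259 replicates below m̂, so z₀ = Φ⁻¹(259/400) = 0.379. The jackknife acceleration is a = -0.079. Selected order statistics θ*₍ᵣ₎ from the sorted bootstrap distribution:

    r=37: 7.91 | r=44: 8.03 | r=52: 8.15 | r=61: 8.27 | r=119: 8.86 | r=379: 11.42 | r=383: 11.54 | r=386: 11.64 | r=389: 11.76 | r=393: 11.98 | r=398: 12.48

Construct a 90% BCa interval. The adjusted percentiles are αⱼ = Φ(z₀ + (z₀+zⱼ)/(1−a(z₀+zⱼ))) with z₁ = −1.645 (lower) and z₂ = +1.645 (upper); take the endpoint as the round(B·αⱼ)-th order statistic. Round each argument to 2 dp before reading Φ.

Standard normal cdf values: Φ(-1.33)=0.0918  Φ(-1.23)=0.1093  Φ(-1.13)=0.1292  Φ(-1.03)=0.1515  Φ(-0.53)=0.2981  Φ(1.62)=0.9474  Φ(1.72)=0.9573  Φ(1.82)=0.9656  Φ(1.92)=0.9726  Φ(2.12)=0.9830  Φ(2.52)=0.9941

(8.27, 11.98)

Lower: z₀ + z₁ = 0.379 + (-1.645) = -1.266; 1 − a(z₀+z₁) = 1 − (-0.079)(-1.266) = 0.9000; argument = 0.379 + (-1.266)/0.9000 = -1.0277 → -1.03.
α₁ = Φ(-1.03) = 0.1515; rank = round(400 × 0.1515) = 61; θ*₍61₎ = 8.27.
Upper: z₀ + z₂ = 2.024; 1 − a(z₀+z₂) = 1.1599; argument = 2.1240 → 2.12; α₂ = 0.9830; rank = 393; θ*₍393₎ = 11.98.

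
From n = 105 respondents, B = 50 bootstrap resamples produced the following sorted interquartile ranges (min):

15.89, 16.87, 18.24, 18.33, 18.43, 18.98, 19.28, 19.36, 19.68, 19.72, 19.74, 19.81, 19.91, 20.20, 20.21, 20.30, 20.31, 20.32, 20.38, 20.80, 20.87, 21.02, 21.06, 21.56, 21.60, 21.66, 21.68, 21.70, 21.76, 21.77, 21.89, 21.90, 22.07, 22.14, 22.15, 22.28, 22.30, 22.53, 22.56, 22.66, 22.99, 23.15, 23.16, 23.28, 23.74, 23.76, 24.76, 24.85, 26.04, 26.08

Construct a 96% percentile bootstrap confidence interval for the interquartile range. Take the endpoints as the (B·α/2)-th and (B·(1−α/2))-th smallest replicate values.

(15.89, 26.04)

α = 0.04; lower rank = 50 × 0.020 = 1; upper rank = 50 × 0.980 = 49.
The 1st smallest replicate is 15.89; the 49th is 26.04.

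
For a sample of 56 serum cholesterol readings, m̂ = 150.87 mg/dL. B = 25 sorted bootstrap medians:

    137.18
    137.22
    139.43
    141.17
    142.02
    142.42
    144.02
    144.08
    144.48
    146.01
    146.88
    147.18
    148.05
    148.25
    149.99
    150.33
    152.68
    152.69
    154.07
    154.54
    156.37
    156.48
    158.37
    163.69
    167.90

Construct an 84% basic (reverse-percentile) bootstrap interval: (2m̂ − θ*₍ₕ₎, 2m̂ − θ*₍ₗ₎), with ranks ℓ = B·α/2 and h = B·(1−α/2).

(143.37, 164.52)

Percentile endpoints at ranks 2 and 23: θ*₍2₎ = 137.22, θ*₍23₎ = 158.37.
Basic interval reflects these around m̂:
  lower = 2 × 150.87 − 158.37 = 143.37
  upper = 2 × 150.87 − 137.22 = 164.52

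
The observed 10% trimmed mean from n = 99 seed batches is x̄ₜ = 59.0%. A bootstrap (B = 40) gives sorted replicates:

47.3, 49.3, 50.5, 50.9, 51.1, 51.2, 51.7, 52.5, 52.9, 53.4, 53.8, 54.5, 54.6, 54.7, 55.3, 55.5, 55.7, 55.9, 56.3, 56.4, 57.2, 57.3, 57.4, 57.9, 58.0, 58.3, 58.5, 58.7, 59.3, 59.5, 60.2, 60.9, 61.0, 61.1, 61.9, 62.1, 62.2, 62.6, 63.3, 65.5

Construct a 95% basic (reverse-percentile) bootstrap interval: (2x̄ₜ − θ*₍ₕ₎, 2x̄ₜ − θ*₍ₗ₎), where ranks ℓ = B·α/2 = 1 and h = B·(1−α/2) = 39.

(54.7, 70.7)

Percentile endpoints at ranks 1 and 39: θ*₍1₎ = 47.3, θ*₍39₎ = 63.3.
Basic interval reflects these around x̄ₜ:
  lower = 2 × 59.0 − 63.3 = 54.7
  upper = 2 × 59.0 − 47.3 = 70.7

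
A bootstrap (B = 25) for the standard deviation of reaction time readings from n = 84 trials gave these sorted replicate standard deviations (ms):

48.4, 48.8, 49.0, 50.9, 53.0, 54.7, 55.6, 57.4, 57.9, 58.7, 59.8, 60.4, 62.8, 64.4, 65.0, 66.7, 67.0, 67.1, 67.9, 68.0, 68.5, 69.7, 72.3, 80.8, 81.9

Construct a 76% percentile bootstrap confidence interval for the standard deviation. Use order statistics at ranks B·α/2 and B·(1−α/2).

(49.0, 69.7)

α = 0.24; lower rank = 25 × 0.120 = 3; upper rank = 25 × 0.880 = 22.
The 3rd smallest replicate is 49.0; the 22nd is 69.7.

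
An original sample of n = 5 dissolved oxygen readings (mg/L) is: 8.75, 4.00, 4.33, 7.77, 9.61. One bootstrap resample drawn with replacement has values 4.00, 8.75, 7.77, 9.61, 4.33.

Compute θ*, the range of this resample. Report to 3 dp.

θ* = 5.610

Range = 9.61 − 4.00 = 5.610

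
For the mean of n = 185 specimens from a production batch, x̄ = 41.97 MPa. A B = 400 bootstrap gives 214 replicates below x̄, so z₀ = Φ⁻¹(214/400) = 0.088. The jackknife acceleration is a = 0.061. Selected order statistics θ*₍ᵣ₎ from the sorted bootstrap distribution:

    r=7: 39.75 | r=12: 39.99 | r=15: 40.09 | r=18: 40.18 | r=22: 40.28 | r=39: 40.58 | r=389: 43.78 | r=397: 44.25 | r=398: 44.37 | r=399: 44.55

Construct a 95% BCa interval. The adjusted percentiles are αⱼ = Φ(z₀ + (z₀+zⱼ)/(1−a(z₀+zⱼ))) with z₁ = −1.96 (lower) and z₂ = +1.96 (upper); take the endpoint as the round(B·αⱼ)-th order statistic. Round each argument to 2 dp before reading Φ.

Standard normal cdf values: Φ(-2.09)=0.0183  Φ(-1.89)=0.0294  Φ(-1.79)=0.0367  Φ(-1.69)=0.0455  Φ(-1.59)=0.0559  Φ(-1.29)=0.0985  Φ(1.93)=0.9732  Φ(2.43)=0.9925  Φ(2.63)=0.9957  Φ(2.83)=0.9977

(40.28, 44.25)

Lower: z₀ + z₁ = 0.088 + (-1.960) = -1.872; 1 − a(z₀+z₁) = 1 − (0.061)(-1.872) = 1.1142; argument = 0.088 + (-1.872)/1.1142 = -1.5921 → -1.59.
α₁ = Φ(-1.59) = 0.0559; rank = round(400 × 0.0559) = 22; θ*₍22₎ = 40.28.
Upper: z₀ + z₂ = 2.048; 1 − a(z₀+z₂) = 0.8751; argument = 2.4284 → 2.43; α₂ = 0.9925; rank = 397; θ*₍397₎ = 44.25.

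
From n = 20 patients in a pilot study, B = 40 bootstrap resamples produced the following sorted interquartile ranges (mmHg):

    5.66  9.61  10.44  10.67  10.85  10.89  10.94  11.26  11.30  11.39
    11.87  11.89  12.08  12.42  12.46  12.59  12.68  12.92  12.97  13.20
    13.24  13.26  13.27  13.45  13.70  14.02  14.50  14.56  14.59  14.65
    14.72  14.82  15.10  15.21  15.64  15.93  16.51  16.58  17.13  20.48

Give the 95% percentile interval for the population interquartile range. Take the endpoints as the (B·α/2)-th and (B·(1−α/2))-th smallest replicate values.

α = 0.05; lower rank = 40 × 0.025 = 1; upper rank = 40 × 0.975 = 39.
The 1st smallest replicate is 5.66; the 39th is 17.13.

(5.66, 17.13)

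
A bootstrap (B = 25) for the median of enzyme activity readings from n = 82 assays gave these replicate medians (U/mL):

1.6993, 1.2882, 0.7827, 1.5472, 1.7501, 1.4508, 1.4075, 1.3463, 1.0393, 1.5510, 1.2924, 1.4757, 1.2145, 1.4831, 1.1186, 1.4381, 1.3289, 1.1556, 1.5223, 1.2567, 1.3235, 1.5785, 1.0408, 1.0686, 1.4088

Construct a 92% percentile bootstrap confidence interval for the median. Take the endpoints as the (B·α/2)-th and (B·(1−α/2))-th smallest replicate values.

(0.7827, 1.6993)

Sorted replicates: 0.7827, 1.0393, 1.0408, 1.0686, 1.1186, 1.1556, 1.2145, 1.2567, 1.2882, 1.2924, 1.3235, 1.3289, 1.3463, 1.4075, 1.4088, 1.4381, 1.4508, 1.4757, 1.4831, 1.5223, 1.5472, 1.5510, 1.5785, 1.6993, 1.7501
α = 0.08; lower rank = 25 × 0.040 = 1; upper rank = 25 × 0.960 = 24.
The 1st smallest replicate is 0.7827; the 24th is 1.6993.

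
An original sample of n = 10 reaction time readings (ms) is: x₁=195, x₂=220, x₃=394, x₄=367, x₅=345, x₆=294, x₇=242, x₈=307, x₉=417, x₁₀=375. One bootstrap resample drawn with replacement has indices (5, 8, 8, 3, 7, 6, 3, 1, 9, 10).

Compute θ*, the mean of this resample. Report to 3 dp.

θ* = 327.000

Resample values: 345, 307, 307, 394, 242, 294, 394, 195, 417, 375.
Mean = (345 + 307 + 307 + 394 + 242 + 294 + 394 + 195 + 417 + 375) / 10 = 3270.0 / 10 = 327.000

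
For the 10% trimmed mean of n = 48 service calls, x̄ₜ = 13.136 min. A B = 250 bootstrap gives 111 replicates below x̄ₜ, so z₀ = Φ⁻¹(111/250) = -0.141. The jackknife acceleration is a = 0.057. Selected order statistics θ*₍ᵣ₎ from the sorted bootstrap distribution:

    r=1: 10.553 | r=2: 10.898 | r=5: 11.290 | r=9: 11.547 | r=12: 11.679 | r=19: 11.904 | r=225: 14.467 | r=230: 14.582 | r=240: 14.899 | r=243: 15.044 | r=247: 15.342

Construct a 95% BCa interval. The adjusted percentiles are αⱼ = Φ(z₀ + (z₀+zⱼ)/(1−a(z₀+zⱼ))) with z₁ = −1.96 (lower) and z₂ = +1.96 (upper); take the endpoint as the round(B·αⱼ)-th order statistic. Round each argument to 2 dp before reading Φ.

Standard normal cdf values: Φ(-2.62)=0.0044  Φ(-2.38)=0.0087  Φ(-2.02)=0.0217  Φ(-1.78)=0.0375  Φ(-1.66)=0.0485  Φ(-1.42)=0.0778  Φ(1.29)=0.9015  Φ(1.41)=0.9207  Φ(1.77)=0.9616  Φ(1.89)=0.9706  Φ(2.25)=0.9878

(11.290, 15.044)

Lower: z₀ + z₁ = -0.141 + (-1.960) = -2.101; 1 − a(z₀+z₁) = 1 − (0.057)(-2.101) = 1.1198; argument = -0.141 + (-2.101)/1.1198 = -2.0173 → -2.02.
α₁ = Φ(-2.02) = 0.0217; rank = round(250 × 0.0217) = 5; θ*₍5₎ = 11.290.
Upper: z₀ + z₂ = 1.819; 1 − a(z₀+z₂) = 0.8963; argument = 1.8884 → 1.89; α₂ = 0.9706; rank = 243; θ*₍243₎ = 15.044.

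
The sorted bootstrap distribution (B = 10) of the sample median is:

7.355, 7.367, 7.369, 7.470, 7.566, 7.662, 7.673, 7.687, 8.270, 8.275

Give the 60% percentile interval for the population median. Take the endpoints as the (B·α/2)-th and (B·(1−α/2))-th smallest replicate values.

(7.367, 7.687)

α = 0.40; lower rank = 10 × 0.200 = 2; upper rank = 10 × 0.800 = 8.
The 2nd smallest replicate is 7.367; the 8th is 7.687.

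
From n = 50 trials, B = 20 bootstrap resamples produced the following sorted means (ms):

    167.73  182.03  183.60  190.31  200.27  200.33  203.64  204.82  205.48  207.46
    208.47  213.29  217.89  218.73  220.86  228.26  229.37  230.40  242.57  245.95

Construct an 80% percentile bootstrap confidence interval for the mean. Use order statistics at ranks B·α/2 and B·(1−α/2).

α = 0.20; lower rank = 20 × 0.100 = 2; upper rank = 20 × 0.900 = 18.
The 2nd smallest replicate is 182.03; the 18th is 230.40.

(182.03, 230.40)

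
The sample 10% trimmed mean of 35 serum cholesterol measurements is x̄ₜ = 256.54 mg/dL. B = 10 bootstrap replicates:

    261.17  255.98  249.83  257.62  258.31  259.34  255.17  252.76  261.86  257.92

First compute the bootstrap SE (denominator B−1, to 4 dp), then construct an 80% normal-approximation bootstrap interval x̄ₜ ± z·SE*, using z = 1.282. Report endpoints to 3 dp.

(251.797, 261.283)

Mean of replicates = 256.9960; sum of squared deviations = 123.2066; SE* = √(123.2066/9) = 3.6999
Margin = 1.282 × 3.6999 = 4.7433
Interval: 256.54 ± 4.7433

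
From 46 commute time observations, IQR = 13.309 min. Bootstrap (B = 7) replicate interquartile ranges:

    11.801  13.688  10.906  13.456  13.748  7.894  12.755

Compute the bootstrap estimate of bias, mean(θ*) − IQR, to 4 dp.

bias = −1.2736

mean(θ*) = (11.801 + 13.688 + 10.906 + 13.456 + 13.748 + 7.894 + 12.755) / 7 = 12.03543
bias = 12.03543 − 13.309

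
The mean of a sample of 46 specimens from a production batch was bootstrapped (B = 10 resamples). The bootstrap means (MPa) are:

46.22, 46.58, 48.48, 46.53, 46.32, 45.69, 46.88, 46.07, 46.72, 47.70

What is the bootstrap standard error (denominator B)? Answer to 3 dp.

SE* = 0.777

Bootstrap SE is the standard deviation of the 10 replicate means.
Mean of replicates: (46.22 + 46.58 + 48.48 + 46.53 + 46.32 + 45.69 + 46.88 + 46.07 + 46.72 + 47.70) / 10 = 467.1900 / 10 = 46.7190
Sum of squared deviations: (−0.4990)² + (−0.1390)² + (+1.7610)² + (−0.1890)² + (−0.3990)² + (−1.0290)² + (+0.1610)² + (−0.6490)² + (+0.0010)² + (+0.9810)² = 6.0327
Variance = 6.0327 / 10 = 0.6033
SE* = √0.6033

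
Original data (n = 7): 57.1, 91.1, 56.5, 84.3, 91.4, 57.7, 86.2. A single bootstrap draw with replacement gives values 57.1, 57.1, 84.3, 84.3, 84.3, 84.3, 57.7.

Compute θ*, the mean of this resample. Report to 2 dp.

θ* = 72.73

Mean = (57.1 + 57.1 + 84.3 + 84.3 + 84.3 + 84.3 + 57.7) / 7 = 509.10 / 7 = 72.73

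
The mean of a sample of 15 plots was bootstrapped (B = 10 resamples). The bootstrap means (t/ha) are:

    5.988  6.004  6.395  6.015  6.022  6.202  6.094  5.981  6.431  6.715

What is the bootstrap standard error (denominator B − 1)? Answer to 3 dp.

Bootstrap SE is the standard deviation of the 10 replicate means.
Mean of replicates: (5.988 + 6.004 + 6.395 + 6.015 + 6.022 + 6.202 + 6.094 + 5.981 + 6.431 + 6.715) / 10 = 61.8470 / 10 = 6.1847
Sum of squared deviations: (−0.1967)² + (−0.1807)² + (+0.2103)² + (−0.1697)² + (−0.1627)² + (+0.0173)² + (−0.0907)² + (−0.2037)² + (+0.2463)² + (+0.5303)² = 0.5627
Variance = 0.5627 / 9 = 0.0625
SE* = √0.0625

SE* = 0.250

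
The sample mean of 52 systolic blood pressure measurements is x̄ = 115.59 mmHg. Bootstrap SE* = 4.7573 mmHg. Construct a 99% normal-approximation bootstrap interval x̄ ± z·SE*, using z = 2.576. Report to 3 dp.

Margin = 2.576 × 4.7573 = 12.2548
Interval: 115.59 ± 12.2548

(103.335, 127.845)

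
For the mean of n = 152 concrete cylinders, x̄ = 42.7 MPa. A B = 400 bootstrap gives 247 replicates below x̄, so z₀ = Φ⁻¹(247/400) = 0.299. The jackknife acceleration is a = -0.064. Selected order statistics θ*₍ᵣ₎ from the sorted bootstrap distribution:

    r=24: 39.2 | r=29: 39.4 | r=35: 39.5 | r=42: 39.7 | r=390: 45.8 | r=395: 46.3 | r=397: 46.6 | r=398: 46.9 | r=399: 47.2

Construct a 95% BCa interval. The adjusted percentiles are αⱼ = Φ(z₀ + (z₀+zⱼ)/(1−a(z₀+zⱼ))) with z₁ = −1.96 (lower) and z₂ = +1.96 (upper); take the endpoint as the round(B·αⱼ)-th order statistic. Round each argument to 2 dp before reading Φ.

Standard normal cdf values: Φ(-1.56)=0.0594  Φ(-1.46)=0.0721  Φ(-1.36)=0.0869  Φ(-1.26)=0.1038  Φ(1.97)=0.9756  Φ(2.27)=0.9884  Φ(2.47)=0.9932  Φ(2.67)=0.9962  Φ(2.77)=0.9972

Lower: z₀ + z₁ = 0.299 + (-1.960) = -1.661; 1 − a(z₀+z₁) = 1 − (-0.064)(-1.661) = 0.8937; argument = 0.299 + (-1.661)/0.8937 = -1.5596 → -1.56.
α₁ = Φ(-1.56) = 0.0594; rank = round(400 × 0.0594) = 24; θ*₍24₎ = 39.2.
Upper: z₀ + z₂ = 2.259; 1 − a(z₀+z₂) = 1.1446; argument = 2.2727 → 2.27; α₂ = 0.9884; rank = 395; θ*₍395₎ = 46.3.

(39.2, 46.3)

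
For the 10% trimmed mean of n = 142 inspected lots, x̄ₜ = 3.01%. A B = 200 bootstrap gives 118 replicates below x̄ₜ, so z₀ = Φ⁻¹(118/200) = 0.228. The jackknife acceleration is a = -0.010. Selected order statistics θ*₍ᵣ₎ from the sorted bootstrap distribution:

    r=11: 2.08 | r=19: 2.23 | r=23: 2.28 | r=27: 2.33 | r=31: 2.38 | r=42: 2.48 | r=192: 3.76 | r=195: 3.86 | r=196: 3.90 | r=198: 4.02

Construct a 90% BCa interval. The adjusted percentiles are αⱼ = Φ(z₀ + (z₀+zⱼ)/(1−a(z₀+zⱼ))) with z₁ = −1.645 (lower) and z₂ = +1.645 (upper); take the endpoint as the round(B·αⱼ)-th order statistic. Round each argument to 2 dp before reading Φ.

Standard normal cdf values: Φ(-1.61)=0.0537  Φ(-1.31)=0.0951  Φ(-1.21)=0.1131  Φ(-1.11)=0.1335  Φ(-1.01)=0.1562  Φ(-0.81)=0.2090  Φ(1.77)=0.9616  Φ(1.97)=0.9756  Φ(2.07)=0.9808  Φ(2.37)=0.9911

(2.28, 3.90)

Lower: z₀ + z₁ = 0.228 + (-1.645) = -1.417; 1 − a(z₀+z₁) = 1 − (-0.010)(-1.417) = 0.9858; argument = 0.228 + (-1.417)/0.9858 = -1.2094 → -1.21.
α₁ = Φ(-1.21) = 0.1131; rank = round(200 × 0.1131) = 23; θ*₍23₎ = 2.28.
Upper: z₀ + z₂ = 1.873; 1 − a(z₀+z₂) = 1.0187; argument = 2.0666 → 2.07; α₂ = 0.9808; rank = 196; θ*₍196₎ = 3.90.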